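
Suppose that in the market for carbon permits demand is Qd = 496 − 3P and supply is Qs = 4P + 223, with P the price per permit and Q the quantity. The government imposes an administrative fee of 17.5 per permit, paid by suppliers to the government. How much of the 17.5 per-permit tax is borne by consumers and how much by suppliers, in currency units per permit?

Without the tax, 496 − 3P = 4P + 223 gives 7P = 273, so P* = 39 and Q* = 379.
With the tax collected from suppliers, supply shifts: Qs = 4(P − 17.5) + 223.
Solving gives Q = 349 with consumers paying 49 and suppliers receiving 31.5 (the 17.5 wedge).
Burden on consumers: 10; on suppliers: 7.5. (They sum to 17.5.)
The less price-elastic side of the market bears the larger share of a per-unit tax.

Consumers bear 10 per permit; suppliers bear 7.5 per permit.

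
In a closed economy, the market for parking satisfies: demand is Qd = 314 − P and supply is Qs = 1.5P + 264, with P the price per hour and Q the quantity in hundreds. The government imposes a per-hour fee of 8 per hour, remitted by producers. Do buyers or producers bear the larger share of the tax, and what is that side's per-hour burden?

Buyers bear the larger share: 4.8 per hour.

Without the tax, 314 − P = 1.5P + 264 gives 2.5P = 50, so P* = 20 and Q* = 294.
With the tax collected from producers, supply shifts: Qs = 1.5(P − 8) + 264.
New equilibrium: buyers pay 24.8, producers receive 16.8, Q = 289.2. (Wedge: Pb − Ps = 8.)
Per-hour burden: buyers 4.8, producers 3.2.
Buyers take the larger share because demand is less price-elastic here (demand slope 1 vs supply slope 1.5).
The less price-elastic side of the market bears the larger share of a per-unit tax.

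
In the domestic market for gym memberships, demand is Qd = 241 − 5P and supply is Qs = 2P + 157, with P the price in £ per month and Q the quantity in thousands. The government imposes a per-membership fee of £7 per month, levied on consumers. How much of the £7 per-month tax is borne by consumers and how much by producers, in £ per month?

Without the tax, 241 − 5P = 2P + 157 gives 7P = 84, so P* = £12 and Q* = 181.
With the tax collected from consumers, demand (in seller-price terms) shifts: Qd = 241 − 5(P + 7).
Solving gives Q = 171 with consumers paying £14 and producers receiving £7 (the £7 wedge).
Burden on consumers: £2; on producers: £5. (They sum to £7.)
The less price-elastic side of the market bears the larger share of a per-unit tax.

Consumers bear £2 per month; producers bear £5 per month.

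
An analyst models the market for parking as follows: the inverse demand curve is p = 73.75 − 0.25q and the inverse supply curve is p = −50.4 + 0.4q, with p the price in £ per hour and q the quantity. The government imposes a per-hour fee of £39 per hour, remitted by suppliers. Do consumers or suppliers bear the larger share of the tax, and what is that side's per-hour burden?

Suppliers bear the larger share: £24 per hour.

Inverting to q(p) form: qd = 295 − 4p; qs = 2.5p + 126.
Without the tax, 295 − 4p = 2.5p + 126 gives 6.5p = 169, so p* = £26 and q* = 191.
With the tax collected from suppliers, supply shifts: qs = 2.5(p − 39) + 126.
Solving gives q = 131 with consumers paying £41 and suppliers receiving £2 (the £39 wedge).
Per-hour burden: consumers £15, suppliers £24.
Suppliers take the larger share because supply is less price-elastic here (demand slope 4 vs supply slope 2.5).
The less price-elastic side of the market bears the larger share of a per-unit tax.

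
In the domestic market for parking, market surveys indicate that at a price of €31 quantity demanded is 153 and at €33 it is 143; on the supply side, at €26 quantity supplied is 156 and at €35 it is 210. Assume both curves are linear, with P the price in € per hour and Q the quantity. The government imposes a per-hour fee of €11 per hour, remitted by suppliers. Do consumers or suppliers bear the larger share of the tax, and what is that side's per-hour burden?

Consumers bear the larger share: €6 per hour.

Demand slope: (143 − 153)/(33 − 31) = -5, so Qd = 308 − 5P.
Supply slope: (210 − 156)/(35 − 26) = 6, so Qs = 6P.
Without the tax, 308 − 5P = 6P gives 11P = 308, so P* = €28 and Q* = 168.
With the tax collected from suppliers, supply shifts: Qs = 6(P − 11).
New equilibrium: consumers pay €34, suppliers receive €23, Q = 138. (Wedge: Pb − Ps = 11.)
Per-hour burden: consumers €6, suppliers €5.
Consumers take the larger share because demand is less price-elastic here (demand slope 5 vs supply slope 6).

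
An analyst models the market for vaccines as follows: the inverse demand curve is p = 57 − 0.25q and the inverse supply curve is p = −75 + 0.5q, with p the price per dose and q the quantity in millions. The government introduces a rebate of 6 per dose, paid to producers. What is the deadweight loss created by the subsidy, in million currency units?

Deadweight loss = 24 million.

Inverting to q(p) form: qd = 228 − 4p; qs = 2p + 150.
Without the subsidy, 228 − 4p = 2p + 150 gives 6p = 78, so p* = 13 and q* = 176.
With a per-unit subsidy paid to producers, each receives p + 6 per unit sold, so supply becomes qs = 2(p + 6) + 150.
Solving gives q = 184 with consumers paying 11 and producers receiving 17 (the 6 wedge).
Quantity rises by |ΔQ| = |176 − 184| = 8.
DWL = ½ · t · |ΔQ| = ½ · 6 · 8 = 24.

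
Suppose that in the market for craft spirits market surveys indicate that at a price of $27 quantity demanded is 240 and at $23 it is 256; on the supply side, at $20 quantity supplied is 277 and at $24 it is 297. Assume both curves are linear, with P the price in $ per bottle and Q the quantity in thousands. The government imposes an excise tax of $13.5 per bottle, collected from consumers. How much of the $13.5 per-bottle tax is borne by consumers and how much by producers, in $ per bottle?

Consumers bear $7.5 per bottle; producers bear $6 per bottle.

Demand slope: (256 − 240)/(23 − 27) = -4, so Qd = 348 − 4P.
Supply slope: (297 − 277)/(24 − 20) = 5, so Qs = 5P + 177.
Without the tax, 348 − 4P = 5P + 177 gives 9P = 171, so P* = $19 and Q* = 272.
With the tax collected from consumers, demand (in seller-price terms) shifts: Qd = 348 − 4(P + 13.5).
New equilibrium: consumers pay $26.5, producers receive $13, Q = 242. (Wedge: Pb − Ps = 13.5.)
Burden on consumers: $7.5; on producers: $6. (They sum to $13.5.)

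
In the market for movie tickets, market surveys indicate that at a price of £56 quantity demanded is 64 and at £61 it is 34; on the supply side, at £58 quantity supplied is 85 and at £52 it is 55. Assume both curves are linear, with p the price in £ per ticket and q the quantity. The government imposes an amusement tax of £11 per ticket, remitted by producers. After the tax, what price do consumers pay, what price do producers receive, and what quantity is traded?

Demand slope: (34 − 64)/(61 − 56) = -6, so qd = 400 − 6p.
Supply slope: (55 − 85)/(52 − 58) = 5, so qs = 5p − 205.
Without the tax, 400 − 6p = 5p − 205 gives 11p = 605, so p* = £55 and q* = 70.
With the tax collected from producers, supply shifts: qs = 5(p − 11) − 205.
New equilibrium: consumers pay £60, producers receive £49, q = 40. (Wedge: pb − ps = 11.)

Consumers pay £60; producers receive £49; quantity = 40.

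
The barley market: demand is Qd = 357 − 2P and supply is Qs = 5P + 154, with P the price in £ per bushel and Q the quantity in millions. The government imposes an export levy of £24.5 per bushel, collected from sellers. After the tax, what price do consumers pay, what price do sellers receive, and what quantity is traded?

Consumers pay £46.5; sellers receive £22; quantity = 264.

Without the tax, 357 − 2P = 5P + 154 gives 7P = 203, so P* = £29 and Q* = 299.
With the tax collected from sellers, supply shifts: Qs = 5(P − 24.5) + 154.
Solving gives Q = 264 with consumers paying £46.5 and sellers receiving £22 (the £24.5 wedge).
The less price-elastic side of the market bears the larger share of a per-unit tax.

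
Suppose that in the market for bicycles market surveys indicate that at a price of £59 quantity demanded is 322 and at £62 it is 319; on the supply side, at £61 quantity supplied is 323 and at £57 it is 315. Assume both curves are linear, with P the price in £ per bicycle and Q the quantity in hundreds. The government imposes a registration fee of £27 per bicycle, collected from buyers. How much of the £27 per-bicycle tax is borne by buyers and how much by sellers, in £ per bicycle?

Buyers bear £18 per bicycle; sellers bear £9 per bicycle.

Demand slope: (319 − 322)/(62 − 59) = -1, so Qd = 381 − P.
Supply slope: (315 − 323)/(57 − 61) = 2, so Qs = 2P + 201.
Without the tax, 381 − P = 2P + 201 gives 3P = 180, so P* = £60 and Q* = 321.
With the tax collected from buyers, demand (in seller-price terms) shifts: Qd = 381 − (P + 27).
Solving gives Q = 303 with buyers paying £78 and sellers receiving £51 (the £27 wedge).
Burden on buyers: £18; on sellers: £9. (They sum to £27.)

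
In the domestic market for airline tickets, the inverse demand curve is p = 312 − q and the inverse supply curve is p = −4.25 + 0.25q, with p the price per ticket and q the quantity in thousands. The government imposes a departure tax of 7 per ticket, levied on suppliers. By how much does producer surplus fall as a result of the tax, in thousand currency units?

Producer surplus falls by 350.28 thousand.

Inverting to q(p) form: qd = 312 − p; qs = 4p + 17.
Without the tax, 312 − p = 4p + 17 gives 5p = 295, so p* = 59 and q* = 253.
With the tax collected from suppliers, supply shifts: qs = 4(p − 7) + 17.
Solving gives q = 247.4 with consumers paying 64.6 and suppliers receiving 57.6 (the 7 wedge).
ΔPS is the trapezoid between Q = 247.4 and Q = 253 of height 1.4: ½ · (253 + 247.4) · 1.4 = 350.28.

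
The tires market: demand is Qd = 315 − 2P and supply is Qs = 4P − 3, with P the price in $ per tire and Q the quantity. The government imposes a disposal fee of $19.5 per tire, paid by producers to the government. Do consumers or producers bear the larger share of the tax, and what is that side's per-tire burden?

Consumers bear the larger share: $13 per tire.

Without the tax, 315 − 2P = 4P − 3 gives 6P = 318, so P* = $53 and Q* = 209.
With the tax collected from producers, supply shifts: Qs = 4(P − 19.5) − 3.
New equilibrium: consumers pay $66, producers receive $46.5, Q = 183. (Wedge: Pb − Ps = 19.5.)
Per-tire burden: consumers $13, producers $6.5.
Consumers take the larger share because demand is less price-elastic here (demand slope 2 vs supply slope 4).
The less price-elastic side of the market bears the larger share of a per-unit tax.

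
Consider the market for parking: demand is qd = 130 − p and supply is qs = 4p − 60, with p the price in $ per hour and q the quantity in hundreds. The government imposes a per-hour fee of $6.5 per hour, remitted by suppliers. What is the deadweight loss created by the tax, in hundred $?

Deadweight loss = $16.9 hundred.

Without the tax, 130 − p = 4p − 60 gives 5p = 190, so p* = $38 and q* = 92.
With the tax collected from suppliers, supply shifts: qs = 4(p − 6.5) − 60.
Solving gives q = 86.8 with consumers paying $43.2 and suppliers receiving $36.7 (the $6.5 wedge).
Quantity falls by |ΔQ| = |92 − 86.8| = 5.2.
DWL = ½ · t · |ΔQ| = ½ · 6.5 · 5.2 = $16.9.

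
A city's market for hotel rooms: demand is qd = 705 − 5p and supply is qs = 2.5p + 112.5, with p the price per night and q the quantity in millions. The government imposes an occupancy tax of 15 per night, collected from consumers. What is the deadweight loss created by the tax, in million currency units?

Before the tax: set 705 − 5p = 2.5p + 112.5 → p* = 79, q* = 310.
With the tax collected from consumers, demand (in seller-price terms) shifts: qd = 705 − 5(p + 15).
Solving gives q = 285 with consumers paying 84 and suppliers receiving 69 (the 15 wedge).
Quantity falls by |ΔQ| = |310 − 285| = 25.
DWL = ½ · t · |ΔQ| = ½ · 15 · 25 = 187.5.

Deadweight loss = 187.5 million.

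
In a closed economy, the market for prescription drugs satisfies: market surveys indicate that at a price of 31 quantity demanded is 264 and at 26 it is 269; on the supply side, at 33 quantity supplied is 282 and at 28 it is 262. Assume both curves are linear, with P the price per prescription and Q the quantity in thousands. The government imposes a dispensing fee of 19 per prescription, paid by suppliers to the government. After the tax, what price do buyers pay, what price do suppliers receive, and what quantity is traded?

Buyers pay 44.2; suppliers receive 25.2; quantity = 250.8.

Demand slope: (269 − 264)/(26 − 31) = -1, so Qd = 295 − P.
Supply slope: (262 − 282)/(28 − 33) = 4, so Qs = 4P + 150.
Without the tax, 295 − P = 4P + 150 gives 5P = 145, so P* = 29 and Q* = 266.
With the tax collected from suppliers, supply shifts: Qs = 4(P − 19) + 150.
New equilibrium: buyers pay 44.2, suppliers receive 25.2, Q = 250.8. (Wedge: Pb − Ps = 19.)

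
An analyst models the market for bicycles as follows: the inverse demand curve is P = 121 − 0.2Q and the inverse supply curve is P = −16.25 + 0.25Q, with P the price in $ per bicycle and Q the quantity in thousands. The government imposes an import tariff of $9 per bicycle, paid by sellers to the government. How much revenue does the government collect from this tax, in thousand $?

Rewrite in direct form: Qd = 605 − 5P and Qs = 4P + 65.
Before the tax: set 605 − 5P = 4P + 65 → P* = $60, Q* = 305.
With the tax collected from sellers, supply shifts: Qs = 4(P − 9) + 65.
New equilibrium: buyers pay $64, sellers receive $55, Q = 285. (Wedge: Pb − Ps = 9.)
Revenue = t · Q = 9 · 285 = $2565.

Tax revenue = $2565 thousand.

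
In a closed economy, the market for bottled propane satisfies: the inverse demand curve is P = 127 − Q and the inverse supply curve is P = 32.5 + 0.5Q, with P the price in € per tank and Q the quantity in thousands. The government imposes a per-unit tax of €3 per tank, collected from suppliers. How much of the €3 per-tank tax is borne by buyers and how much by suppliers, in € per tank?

Buyers bear €2 per tank; suppliers bear €1 per tank.

Inverting to Q(P) form: Qd = 127 − P; Qs = 2P − 65.
Before the tax: set 127 − P = 2P − 65 → P* = €64, Q* = 63.
With the tax collected from suppliers, supply shifts: Qs = 2(P − 3) − 65.
New equilibrium: buyers pay €66, suppliers receive €63, Q = 61. (Wedge: Pb − Ps = 3.)
Burden on buyers: €2; on suppliers: €1. (They sum to €3.)
The less price-elastic side of the market bears the larger share of a per-unit tax.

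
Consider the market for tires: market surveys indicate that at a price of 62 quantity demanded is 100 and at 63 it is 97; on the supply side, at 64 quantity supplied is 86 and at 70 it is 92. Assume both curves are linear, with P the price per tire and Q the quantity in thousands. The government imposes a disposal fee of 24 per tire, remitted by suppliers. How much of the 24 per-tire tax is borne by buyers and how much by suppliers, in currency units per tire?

Buyers bear 6 per tire; suppliers bear 18 per tire.

Demand slope: (97 − 100)/(63 − 62) = -3, so Qd = 286 − 3P.
Supply slope: (92 − 86)/(70 − 64) = 1, so Qs = P + 22.
Before the tax: set 286 − 3P = P + 22 → P* = 66, Q* = 88.
With the tax collected from suppliers, supply shifts: Qs = (P − 24) + 22.
Solving gives Q = 70 with buyers paying 72 and suppliers receiving 48 (the 24 wedge).
Burden on buyers: 6; on suppliers: 18. (They sum to 24.)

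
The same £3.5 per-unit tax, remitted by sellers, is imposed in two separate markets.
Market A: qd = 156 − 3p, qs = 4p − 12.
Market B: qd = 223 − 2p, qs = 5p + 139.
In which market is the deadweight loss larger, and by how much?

Market A, by £1.75.

Market A: pre-tax p* = £24, q* = 84; post-tax q = 78; deadweight loss = £10.5.
Market B: pre-tax p* = £12, q* = 199; post-tax q = 194; deadweight loss = £8.75.
Difference: £10.5 vs £8.75 → market A is larger by £1.75.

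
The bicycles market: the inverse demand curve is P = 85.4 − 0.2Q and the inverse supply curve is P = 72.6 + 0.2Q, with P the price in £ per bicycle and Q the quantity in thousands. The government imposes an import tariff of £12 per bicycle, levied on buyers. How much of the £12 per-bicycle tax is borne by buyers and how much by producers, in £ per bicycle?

Buyers bear £6 per bicycle; producers bear £6 per bicycle.

Inverting to Q(P) form: Qd = 427 − 5P; Qs = 5P − 363.
Before the tax: set 427 − 5P = 5P − 363 → P* = £79, Q* = 32.
With the tax collected from buyers, demand (in seller-price terms) shifts: Qd = 427 − 5(P + 12).
Solving gives Q = 2 with buyers paying £85 and producers receiving £73 (the £12 wedge).
Burden on buyers: £6; on producers: £6. (They sum to £12.)
The less price-elastic side of the market bears the larger share of a per-unit tax.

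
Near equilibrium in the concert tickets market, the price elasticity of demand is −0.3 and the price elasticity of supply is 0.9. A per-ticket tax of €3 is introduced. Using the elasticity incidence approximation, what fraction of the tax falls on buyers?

Incidence ratio: buyers' share ≈ εs / (εs + |εd|) = 0.9 / (0.9 + 0.3) = 0.75.
Supply is the more elastic side, so buyers bear the larger share.

Buyers' share ≈ 0.75.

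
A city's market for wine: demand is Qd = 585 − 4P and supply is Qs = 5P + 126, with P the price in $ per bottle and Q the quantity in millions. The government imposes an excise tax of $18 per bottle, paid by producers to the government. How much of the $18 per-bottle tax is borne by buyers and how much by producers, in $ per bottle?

Without the tax, 585 − 4P = 5P + 126 gives 9P = 459, so P* = $51 and Q* = 381.
With the tax collected from producers, supply shifts: Qs = 5(P − 18) + 126.
New equilibrium: buyers pay $61, producers receive $43, Q = 341. (Wedge: Pb − Ps = 18.)
Burden on buyers: $10; on producers: $8. (They sum to $18.)
The less price-elastic side of the market bears the larger share of a per-unit tax.

Buyers bear $10 per bottle; producers bear $8 per bottle.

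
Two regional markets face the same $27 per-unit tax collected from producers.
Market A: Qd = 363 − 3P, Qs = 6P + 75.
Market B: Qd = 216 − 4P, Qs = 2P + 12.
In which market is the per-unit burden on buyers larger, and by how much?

Market A: pre-tax P* = $32, Q* = 267; post-tax Q = 213; per-unit burden on buyers = $18.
Market B: pre-tax P* = $34, Q* = 80; post-tax Q = 44; per-unit burden on buyers = $9.
Difference: $18 vs $9 → market A is larger by $9.

Market A, by $9.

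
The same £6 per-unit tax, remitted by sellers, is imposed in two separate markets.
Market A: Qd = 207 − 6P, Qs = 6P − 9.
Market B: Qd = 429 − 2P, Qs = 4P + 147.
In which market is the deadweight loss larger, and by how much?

Market A, by £30.

Market A: pre-tax P* = £18, Q* = 99; post-tax Q = 81; deadweight loss = £54.
Market B: pre-tax P* = £47, Q* = 335; post-tax Q = 327; deadweight loss = £24.
Difference: £54 vs £24 → market A is larger by £30.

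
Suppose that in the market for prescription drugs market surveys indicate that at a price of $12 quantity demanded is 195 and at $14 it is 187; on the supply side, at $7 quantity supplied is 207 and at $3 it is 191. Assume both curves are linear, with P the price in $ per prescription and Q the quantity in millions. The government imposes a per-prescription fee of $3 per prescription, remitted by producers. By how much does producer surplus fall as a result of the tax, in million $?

Producer surplus falls by $312 million.

Demand slope: (187 − 195)/(14 − 12) = -4, so Qd = 243 − 4P.
Supply slope: (191 − 207)/(3 − 7) = 4, so Qs = 4P + 179.
Without the tax, 243 − 4P = 4P + 179 gives 8P = 64, so P* = $8 and Q* = 211.
With the tax collected from producers, supply shifts: Qs = 4(P − 3) + 179.
Solving gives Q = 205 with consumers paying $9.5 and producers receiving $6.5 (the $3 wedge).
ΔPS is the trapezoid between Q = 205 and Q = 211 of height $1.5: ½ · (211 + 205) · 1.5 = $312.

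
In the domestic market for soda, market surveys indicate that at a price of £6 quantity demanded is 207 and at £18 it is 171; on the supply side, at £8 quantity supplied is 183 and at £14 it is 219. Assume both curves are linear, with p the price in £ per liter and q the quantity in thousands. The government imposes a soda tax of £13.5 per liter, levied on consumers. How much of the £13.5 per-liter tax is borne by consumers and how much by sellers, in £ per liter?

Demand slope: (171 − 207)/(18 − 6) = -3, so qd = 225 − 3p.
Supply slope: (219 − 183)/(14 − 8) = 6, so qs = 6p + 135.
Before the tax: set 225 − 3p = 6p + 135 → p* = £10, q* = 195.
With the tax collected from consumers, demand (in seller-price terms) shifts: qd = 225 − 3(p + 13.5).
Solving gives q = 168 with consumers paying £19 and sellers receiving £5.5 (the £13.5 wedge).
Burden on consumers: £9; on sellers: £4.5. (They sum to £13.5.)
The less price-elastic side of the market bears the larger share of a per-unit tax.

Consumers bear £9 per liter; sellers bear £4.5 per liter.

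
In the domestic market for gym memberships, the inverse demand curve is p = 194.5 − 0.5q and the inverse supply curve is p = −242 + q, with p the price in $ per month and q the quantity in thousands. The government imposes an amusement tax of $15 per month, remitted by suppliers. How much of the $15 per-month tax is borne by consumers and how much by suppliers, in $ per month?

Rewrite in direct form: qd = 389 − 2p and qs = p + 242.
Without the tax, 389 − 2p = p + 242 gives 3p = 147, so p* = $49 and q* = 291.
With the tax collected from suppliers, supply shifts: qs = (p − 15) + 242.
Solving gives q = 281 with consumers paying $54 and suppliers receiving $39 (the $15 wedge).
Burden on consumers: $5; on suppliers: $10. (They sum to $15.)

Consumers bear $5 per month; suppliers bear $10 per month.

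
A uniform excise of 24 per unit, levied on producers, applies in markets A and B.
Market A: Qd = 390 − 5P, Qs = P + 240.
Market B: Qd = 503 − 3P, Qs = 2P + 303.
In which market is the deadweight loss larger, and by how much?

Market B, by 105.6.

Market A: pre-tax P* = 25, Q* = 265; post-tax Q = 245; deadweight loss = 240.
Market B: pre-tax P* = 40, Q* = 383; post-tax Q = 354.2; deadweight loss = 345.6.
Difference: 240 vs 345.6 → market B is larger by 105.6.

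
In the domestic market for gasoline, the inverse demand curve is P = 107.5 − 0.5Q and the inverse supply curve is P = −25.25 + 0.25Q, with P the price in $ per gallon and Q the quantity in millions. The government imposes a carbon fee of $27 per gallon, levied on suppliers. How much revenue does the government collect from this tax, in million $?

Tax revenue = $3807 million.

Inverting to Q(P) form: Qd = 215 − 2P; Qs = 4P + 101.
Without the tax, 215 − 2P = 4P + 101 gives 6P = 114, so P* = $19 and Q* = 177.
With the tax collected from suppliers, supply shifts: Qs = 4(P − 27) + 101.
Solving gives Q = 141 with buyers paying $37 and suppliers receiving $10 (the $27 wedge).
Revenue = t · Q = 27 · 141 = $3807.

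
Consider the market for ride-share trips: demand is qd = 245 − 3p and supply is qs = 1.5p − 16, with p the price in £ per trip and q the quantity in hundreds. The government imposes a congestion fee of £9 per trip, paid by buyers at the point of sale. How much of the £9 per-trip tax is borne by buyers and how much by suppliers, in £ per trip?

Buyers bear £3 per trip; suppliers bear £6 per trip.

Before the tax: set 245 − 3p = 1.5p − 16 → p* = £58, q* = 71.
With the tax collected from buyers, demand (in seller-price terms) shifts: qd = 245 − 3(p + 9).
Solving gives q = 62 with buyers paying £61 and suppliers receiving £52 (the £9 wedge).
Burden on buyers: £3; on suppliers: £6. (They sum to £9.)
The less price-elastic side of the market bears the larger share of a per-unit tax.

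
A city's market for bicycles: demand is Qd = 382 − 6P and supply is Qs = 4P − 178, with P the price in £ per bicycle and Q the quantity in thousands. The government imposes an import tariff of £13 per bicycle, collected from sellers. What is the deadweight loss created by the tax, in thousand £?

Deadweight loss = £202.8 thousand.

Without the tax, 382 − 6P = 4P − 178 gives 10P = 560, so P* = £56 and Q* = 46.
With the tax collected from sellers, supply shifts: Qs = 4(P − 13) − 178.
New equilibrium: consumers pay £61.2, sellers receive £48.2, Q = 14.8. (Wedge: Pb − Ps = 13.)
Quantity falls by |ΔQ| = |46 − 14.8| = 31.2.
DWL = ½ · t · |ΔQ| = ½ · 13 · 31.2 = £202.8.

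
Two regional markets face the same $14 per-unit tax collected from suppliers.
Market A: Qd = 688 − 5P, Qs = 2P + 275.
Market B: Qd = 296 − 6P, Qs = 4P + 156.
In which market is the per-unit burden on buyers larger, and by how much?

Market A: pre-tax P* = $59, Q* = 393; post-tax Q = 373; per-unit burden on buyers = $4.
Market B: pre-tax P* = $14, Q* = 212; post-tax Q = 178.4; per-unit burden on buyers = $5.6.
Difference: $4 vs $5.6 → market B is larger by $1.6.

Market B, by $1.6.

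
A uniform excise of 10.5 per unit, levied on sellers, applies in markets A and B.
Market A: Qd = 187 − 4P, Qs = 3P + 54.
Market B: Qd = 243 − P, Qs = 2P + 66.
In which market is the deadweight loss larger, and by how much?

Market A, by 57.75.

Market A: pre-tax P* = 19, Q* = 111; post-tax Q = 93; deadweight loss = 94.5.
Market B: pre-tax P* = 59, Q* = 184; post-tax Q = 177; deadweight loss = 36.75.
Difference: 94.5 vs 36.75 → market A is larger by 57.75.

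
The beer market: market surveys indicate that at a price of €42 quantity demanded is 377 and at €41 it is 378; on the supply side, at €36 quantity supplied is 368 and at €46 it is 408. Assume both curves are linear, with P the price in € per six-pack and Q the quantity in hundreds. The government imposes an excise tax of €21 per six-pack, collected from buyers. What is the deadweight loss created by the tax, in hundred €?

Deadweight loss = €176.4 hundred.

Demand slope: (378 − 377)/(41 − 42) = -1, so Qd = 419 − P.
Supply slope: (408 − 368)/(46 − 36) = 4, so Qs = 4P + 224.
Before the tax: set 419 − P = 4P + 224 → P* = €39, Q* = 380.
With the tax collected from buyers, demand (in seller-price terms) shifts: Qd = 419 − (P + 21).
Solving gives Q = 363.2 with buyers paying €55.8 and producers receiving €34.8 (the €21 wedge).
Quantity falls by |ΔQ| = |380 − 363.2| = 16.8.
DWL = ½ · t · |ΔQ| = ½ · 21 · 16.8 = €176.4.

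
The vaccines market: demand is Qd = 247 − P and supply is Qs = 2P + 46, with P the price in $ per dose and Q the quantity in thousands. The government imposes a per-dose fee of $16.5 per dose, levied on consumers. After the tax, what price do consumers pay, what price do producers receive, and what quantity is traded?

Before the tax: set 247 − P = 2P + 46 → P* = $67, Q* = 180.
With the tax collected from consumers, demand (in seller-price terms) shifts: Qd = 247 − (P + 16.5).
Solving gives Q = 169 with consumers paying $78 and producers receiving $61.5 (the $16.5 wedge).
The less price-elastic side of the market bears the larger share of a per-unit tax.

Consumers pay $78; producers receive $61.5; quantity = 169.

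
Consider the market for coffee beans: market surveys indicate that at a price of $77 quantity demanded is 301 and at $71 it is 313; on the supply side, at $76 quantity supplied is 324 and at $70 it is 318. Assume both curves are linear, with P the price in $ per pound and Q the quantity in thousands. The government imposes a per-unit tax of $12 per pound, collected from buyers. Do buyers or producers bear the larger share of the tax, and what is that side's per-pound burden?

Demand slope: (313 − 301)/(71 − 77) = -2, so Qd = 455 − 2P.
Supply slope: (318 − 324)/(70 − 76) = 1, so Qs = P + 248.
Without the tax, 455 − 2P = P + 248 gives 3P = 207, so P* = $69 and Q* = 317.
With the tax collected from buyers, demand (in seller-price terms) shifts: Qd = 455 − 2(P + 12).
New equilibrium: buyers pay $73, producers receive $61, Q = 309. (Wedge: Pb − Ps = 12.)
Per-pound burden: buyers $4, producers $8.
Producers take the larger share because supply is less price-elastic here (demand slope 2 vs supply slope 1).
The less price-elastic side of the market bears the larger share of a per-unit tax.

Producers bear the larger share: $8 per pound.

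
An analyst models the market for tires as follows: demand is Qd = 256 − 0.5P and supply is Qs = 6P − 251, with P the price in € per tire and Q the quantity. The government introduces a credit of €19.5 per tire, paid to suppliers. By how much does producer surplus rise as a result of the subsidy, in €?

Before the subsidy: set 256 − 0.5P = 6P − 251 → P* = €78, Q* = 217.
With a per-unit subsidy paid to suppliers, each receives P + 19.5 per unit sold, so supply becomes Qs = 6(P + 19.5) − 251.
Solving gives Q = 226 with buyers paying €60 and suppliers receiving €79.5 (the €19.5 wedge).
ΔPS is the trapezoid between Q = 226 and Q = 217 of height €1.5: ½ · (217 + 226) · 1.5 = €332.25.

Producer surplus rises by €332.25.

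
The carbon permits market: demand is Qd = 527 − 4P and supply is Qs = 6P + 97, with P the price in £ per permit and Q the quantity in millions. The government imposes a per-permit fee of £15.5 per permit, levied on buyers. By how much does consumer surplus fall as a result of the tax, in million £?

Before the tax: set 527 − 4P = 6P + 97 → P* = £43, Q* = 355.
With the tax collected from buyers, demand (in seller-price terms) shifts: Qd = 527 − 4(P + 15.5).
Solving gives Q = 317.8 with buyers paying £52.3 and producers receiving £36.8 (the £15.5 wedge).
ΔCS is the trapezoid between Q = 317.8 and Q = 355 of height £9.3: ½ · (355 + 317.8) · 9.3 = £3128.52.

Consumer surplus falls by £3128.52 million.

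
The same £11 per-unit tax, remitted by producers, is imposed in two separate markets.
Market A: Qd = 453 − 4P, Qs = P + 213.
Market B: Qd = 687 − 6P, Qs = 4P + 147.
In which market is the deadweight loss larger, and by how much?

Market B, by £96.8.

Market A: pre-tax P* = £48, Q* = 261; post-tax Q = 252.2; deadweight loss = £48.4.
Market B: pre-tax P* = £54, Q* = 363; post-tax Q = 336.6; deadweight loss = £145.2.
Difference: £48.4 vs £145.2 → market B is larger by £96.8.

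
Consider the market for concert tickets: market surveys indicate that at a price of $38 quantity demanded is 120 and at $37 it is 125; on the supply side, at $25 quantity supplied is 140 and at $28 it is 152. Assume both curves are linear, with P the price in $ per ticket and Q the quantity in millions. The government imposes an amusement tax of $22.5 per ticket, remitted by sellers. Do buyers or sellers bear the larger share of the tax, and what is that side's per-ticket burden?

Demand slope: (125 − 120)/(37 − 38) = -5, so Qd = 310 − 5P.
Supply slope: (152 − 140)/(28 − 25) = 4, so Qs = 4P + 40.
Before the tax: set 310 − 5P = 4P + 40 → P* = $30, Q* = 160.
With the tax collected from sellers, supply shifts: Qs = 4(P − 22.5) + 40.
Solving gives Q = 110 with buyers paying $40 and sellers receiving $17.5 (the $22.5 wedge).
Per-ticket burden: buyers $10, sellers $12.5.
Sellers take the larger share because supply is less price-elastic here (demand slope 5 vs supply slope 4).

Sellers bear the larger share: $12.5 per ticket.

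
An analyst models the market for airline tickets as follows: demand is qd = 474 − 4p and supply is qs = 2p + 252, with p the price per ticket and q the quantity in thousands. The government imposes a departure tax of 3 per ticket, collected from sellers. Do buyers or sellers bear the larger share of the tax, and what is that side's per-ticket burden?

Sellers bear the larger share: 2 per ticket.

Before the tax: set 474 − 4p = 2p + 252 → p* = 37, q* = 326.
With the tax collected from sellers, supply shifts: qs = 2(p − 3) + 252.
Solving gives q = 322 with buyers paying 38 and sellers receiving 35 (the 3 wedge).
Per-ticket burden: buyers 1, sellers 2.
Sellers take the larger share because supply is less price-elastic here (demand slope 4 vs supply slope 2).
The less price-elastic side of the market bears the larger share of a per-unit tax.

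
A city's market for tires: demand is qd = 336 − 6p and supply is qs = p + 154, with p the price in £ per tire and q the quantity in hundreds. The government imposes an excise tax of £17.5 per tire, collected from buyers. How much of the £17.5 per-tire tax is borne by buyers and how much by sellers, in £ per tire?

Before the tax: set 336 − 6p = p + 154 → p* = £26, q* = 180.
With the tax collected from buyers, demand (in seller-price terms) shifts: qd = 336 − 6(p + 17.5).
New equilibrium: buyers pay £28.5, sellers receive £11, q = 165. (Wedge: pb − ps = 17.5.)
Burden on buyers: £2.5; on sellers: £15. (They sum to £17.5.)

Buyers bear £2.5 per tire; sellers bear £15 per tire.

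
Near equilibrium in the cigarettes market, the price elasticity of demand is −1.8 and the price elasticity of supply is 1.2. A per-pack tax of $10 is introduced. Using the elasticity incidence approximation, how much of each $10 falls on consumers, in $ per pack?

Consumers bear ≈ $4 per pack.

Incidence ratio: consumers' share ≈ εs / (εs + |εd|) = 1.2 / (1.2 + 1.8) = 0.4.
So consumers bear ≈ 0.4 × $10 = $4; sellers bear $6.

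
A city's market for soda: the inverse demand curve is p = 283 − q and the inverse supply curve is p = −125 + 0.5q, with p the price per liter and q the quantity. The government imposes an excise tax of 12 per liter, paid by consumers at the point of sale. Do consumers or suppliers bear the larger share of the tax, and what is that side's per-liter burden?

Consumers bear the larger share: 8 per liter.

Rewrite in direct form: qd = 283 − p and qs = 2p + 250.
Without the tax, 283 − p = 2p + 250 gives 3p = 33, so p* = 11 and q* = 272.
With the tax collected from consumers, demand (in seller-price terms) shifts: qd = 283 − (p + 12).
New equilibrium: consumers pay 19, suppliers receive 7, q = 264. (Wedge: pb − ps = 12.)
Per-liter burden: consumers 8, suppliers 4.
Consumers take the larger share because demand is less price-elastic here (demand slope 1 vs supply slope 2).
The less price-elastic side of the market bears the larger share of a per-unit tax.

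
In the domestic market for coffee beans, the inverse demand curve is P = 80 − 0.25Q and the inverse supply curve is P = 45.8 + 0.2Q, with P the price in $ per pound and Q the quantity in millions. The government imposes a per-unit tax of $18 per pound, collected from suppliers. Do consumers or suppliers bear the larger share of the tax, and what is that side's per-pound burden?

Consumers bear the larger share: $10 per pound.

Rewrite in direct form: Qd = 320 − 4P and Qs = 5P − 229.
Before the tax: set 320 − 4P = 5P − 229 → P* = $61, Q* = 76.
With the tax collected from suppliers, supply shifts: Qs = 5(P − 18) − 229.
Solving gives Q = 36 with consumers paying $71 and suppliers receiving $53 (the $18 wedge).
Per-pound burden: consumers $10, suppliers $8.
Consumers take the larger share because demand is less price-elastic here (demand slope 4 vs supply slope 5).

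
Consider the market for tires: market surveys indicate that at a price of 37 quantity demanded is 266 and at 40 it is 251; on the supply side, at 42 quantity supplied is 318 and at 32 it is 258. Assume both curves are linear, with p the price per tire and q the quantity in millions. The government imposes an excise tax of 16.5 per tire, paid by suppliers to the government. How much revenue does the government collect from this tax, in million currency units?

Demand slope: (251 − 266)/(40 − 37) = -5, so qd = 451 − 5p.
Supply slope: (258 − 318)/(32 − 42) = 6, so qs = 6p + 66.
Before the tax: set 451 − 5p = 6p + 66 → p* = 35, q* = 276.
With the tax collected from suppliers, supply shifts: qs = 6(p − 16.5) + 66.
Solving gives q = 231 with buyers paying 44 and suppliers receiving 27.5 (the 16.5 wedge).
Revenue = t · Q = 16.5 · 231 = 3811.5.

Tax revenue = 3811.5 million.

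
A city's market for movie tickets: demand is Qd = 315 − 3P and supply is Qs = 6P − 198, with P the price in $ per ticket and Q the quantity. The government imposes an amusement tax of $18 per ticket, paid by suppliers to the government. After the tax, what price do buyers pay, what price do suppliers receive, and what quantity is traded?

Without the tax, 315 − 3P = 6P − 198 gives 9P = 513, so P* = $57 and Q* = 144.
With the tax collected from suppliers, supply shifts: Qs = 6(P − 18) − 198.
Solving gives Q = 108 with buyers paying $69 and suppliers receiving $51 (the $18 wedge).

Buyers pay $69; suppliers receive $51; quantity = 108.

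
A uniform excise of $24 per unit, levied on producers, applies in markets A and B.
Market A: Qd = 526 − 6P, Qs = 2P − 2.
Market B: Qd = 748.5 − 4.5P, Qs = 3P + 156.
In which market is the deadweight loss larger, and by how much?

Market B, by $86.4.

Market A: pre-tax P* = $66, Q* = 130; post-tax Q = 94; deadweight loss = $432.
Market B: pre-tax P* = $79, Q* = 393; post-tax Q = 349.8; deadweight loss = $518.4.
Difference: $432 vs $518.4 → market B is larger by $86.4.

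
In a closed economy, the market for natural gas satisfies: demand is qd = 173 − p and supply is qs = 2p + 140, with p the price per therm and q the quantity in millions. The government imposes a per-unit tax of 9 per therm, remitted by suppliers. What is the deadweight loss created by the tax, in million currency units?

Before the tax: set 173 − p = 2p + 140 → p* = 11, q* = 162.
With the tax collected from suppliers, supply shifts: qs = 2(p − 9) + 140.
Solving gives q = 156 with consumers paying 17 and suppliers receiving 8 (the 9 wedge).
Quantity falls by |ΔQ| = |162 − 156| = 6.
DWL = ½ · t · |ΔQ| = ½ · 9 · 6 = 27.

Deadweight loss = 27 million.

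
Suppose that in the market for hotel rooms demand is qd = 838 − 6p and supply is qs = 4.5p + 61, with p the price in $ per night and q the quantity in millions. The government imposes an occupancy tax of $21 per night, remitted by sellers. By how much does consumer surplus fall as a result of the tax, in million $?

Consumer surplus falls by $3303 million.

Without the tax, 838 − 6p = 4.5p + 61 gives 10.5p = 777, so p* = $74 and q* = 394.
With the tax collected from sellers, supply shifts: qs = 4.5(p − 21) + 61.
Solving gives q = 340 with consumers paying $83 and sellers receiving $62 (the $21 wedge).
ΔCS is the trapezoid between Q = 340 and Q = 394 of height $9: ½ · (394 + 340) · 9 = $3303.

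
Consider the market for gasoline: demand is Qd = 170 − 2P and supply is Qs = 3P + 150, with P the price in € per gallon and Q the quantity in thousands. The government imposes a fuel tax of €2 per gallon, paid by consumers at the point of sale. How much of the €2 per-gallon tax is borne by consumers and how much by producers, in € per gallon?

Consumers bear €1.2 per gallon; producers bear €0.8 per gallon.

Without the tax, 170 − 2P = 3P + 150 gives 5P = 20, so P* = €4 and Q* = 162.
With the tax collected from consumers, demand (in seller-price terms) shifts: Qd = 170 − 2(P + 2).
Solving gives Q = 159.6 with consumers paying €5.2 and producers receiving €3.2 (the €2 wedge).
Burden on consumers: €1.2; on producers: €0.8. (They sum to €2.)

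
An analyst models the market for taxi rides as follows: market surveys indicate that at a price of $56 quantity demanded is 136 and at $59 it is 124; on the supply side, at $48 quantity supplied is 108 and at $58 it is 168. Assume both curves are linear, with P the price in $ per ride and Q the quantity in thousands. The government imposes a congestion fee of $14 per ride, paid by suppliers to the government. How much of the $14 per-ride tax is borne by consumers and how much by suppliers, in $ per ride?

Consumers bear $8.4 per ride; suppliers bear $5.6 per ride.

Demand slope: (124 − 136)/(59 − 56) = -4, so Qd = 360 − 4P.
Supply slope: (168 − 108)/(58 − 48) = 6, so Qs = 6P − 180.
Without the tax, 360 − 4P = 6P − 180 gives 10P = 540, so P* = $54 and Q* = 144.
With the tax collected from suppliers, supply shifts: Qs = 6(P − 14) − 180.
New equilibrium: consumers pay $62.4, suppliers receive $48.4, Q = 110.4. (Wedge: Pb − Ps = 14.)
Burden on consumers: $8.4; on suppliers: $5.6. (They sum to $14.)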